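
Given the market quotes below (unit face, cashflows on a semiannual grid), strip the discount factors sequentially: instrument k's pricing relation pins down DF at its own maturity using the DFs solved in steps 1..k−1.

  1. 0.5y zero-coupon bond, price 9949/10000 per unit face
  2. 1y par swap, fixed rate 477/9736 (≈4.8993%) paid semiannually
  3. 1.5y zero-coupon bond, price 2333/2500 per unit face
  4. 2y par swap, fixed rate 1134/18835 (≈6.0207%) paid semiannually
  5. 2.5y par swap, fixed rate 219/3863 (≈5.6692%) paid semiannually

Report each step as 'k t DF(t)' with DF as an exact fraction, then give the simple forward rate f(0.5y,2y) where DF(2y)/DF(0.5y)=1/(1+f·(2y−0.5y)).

step 1 [0.5y] zero: DF = P = 9949/10000 ≈ 0.994900
step 2 [1y] swap r/2=477/19472: DF=(1 − 477/19472·(0.994900))/(1+477/19472) = 9523/10000 ≈ 0.952300
step 3 [1.5y] zero: DF = P = 2333/2500 ≈ 0.933200
step 4 [2y] swap r/2=567/18835: DF=(1 − 567/18835·(0.994900+0.952300+0.933200))/(1+567/18835) = 4433/5000 ≈ 0.886600
step 5 [2.5y] swap r/2=219/7726: DF=(1 − 219/7726·(0.994900+0.952300+0.933200+0.886600))/(1+219/7726) = 4343/5000 ≈ 0.868600

1 1/2 9949/10000
2 1 9523/10000
3 3/2 2333/2500
4 2 4433/5000
5 5/2 4343/5000
f(0.5y,2y) = ((9949/10000)/(4433/5000) − 1)/(3/2) = 361/4433 ≈ 8.1435%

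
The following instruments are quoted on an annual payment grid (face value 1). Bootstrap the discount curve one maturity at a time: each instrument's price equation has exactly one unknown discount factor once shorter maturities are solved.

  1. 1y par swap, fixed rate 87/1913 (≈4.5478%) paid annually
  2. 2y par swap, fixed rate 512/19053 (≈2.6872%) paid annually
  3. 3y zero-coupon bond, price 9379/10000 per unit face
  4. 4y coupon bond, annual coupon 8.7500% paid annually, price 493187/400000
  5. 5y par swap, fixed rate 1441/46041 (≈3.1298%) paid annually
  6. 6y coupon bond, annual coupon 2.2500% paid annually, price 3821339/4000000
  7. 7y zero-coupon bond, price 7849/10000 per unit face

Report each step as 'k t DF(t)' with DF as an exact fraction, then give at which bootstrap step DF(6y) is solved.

step 1 [1y] swap r/1=87/1913: DF=(1 − 87/1913·(0))/(1+87/1913) = 1913/2000 ≈ 0.956500
step 2 [2y] swap r/1=512/19053: DF=(1 − 512/19053·(0.956500))/(1+512/19053) = 593/625 ≈ 0.948800
step 3 [3y] zero: DF = P = 9379/10000 ≈ 0.937900
step 4 [4y] bond c/1=7/80: DF=(493187/400000 − 7/80·(0.956500+0.948800+0.937900))/(1+7/80) = 181/200 ≈ 0.905000
step 5 [5y] swap r/1=1441/46041: DF=(1 − 1441/46041·(0.956500+0.948800+0.937900+0.905000))/(1+1441/46041) = 8559/10000 ≈ 0.855900
step 6 [6y] bond c/1=9/400: DF=(3821339/4000000 − 9/400·(0.956500+0.948800+0.937900+0.905000+0.855900))/(1+9/400) = 833/1000 ≈ 0.833000
step 7 [7y] zero: DF = P = 7849/10000 ≈ 0.784900

1 1 1913/2000
2 2 593/625
3 3 9379/10000
4 4 181/200
5 5 8559/10000
6 6 833/1000
7 7 7849/10000
DF(6y) is solved at step 6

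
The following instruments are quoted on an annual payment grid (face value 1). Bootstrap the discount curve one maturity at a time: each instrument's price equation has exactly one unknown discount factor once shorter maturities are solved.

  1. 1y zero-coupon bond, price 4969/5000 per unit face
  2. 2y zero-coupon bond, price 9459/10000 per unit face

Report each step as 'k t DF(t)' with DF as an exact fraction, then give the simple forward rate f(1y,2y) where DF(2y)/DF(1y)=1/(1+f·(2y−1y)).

step 1 [1y] zero: DF = P = 4969/5000 ≈ 0.993800
step 2 [2y] zero: DF = P = 9459/10000 ≈ 0.945900

1 1 4969/5000
2 2 9459/10000
f(1y,2y) = ((4969/5000)/(9459/10000) − 1)/(1) = 479/9459 ≈ 5.0640%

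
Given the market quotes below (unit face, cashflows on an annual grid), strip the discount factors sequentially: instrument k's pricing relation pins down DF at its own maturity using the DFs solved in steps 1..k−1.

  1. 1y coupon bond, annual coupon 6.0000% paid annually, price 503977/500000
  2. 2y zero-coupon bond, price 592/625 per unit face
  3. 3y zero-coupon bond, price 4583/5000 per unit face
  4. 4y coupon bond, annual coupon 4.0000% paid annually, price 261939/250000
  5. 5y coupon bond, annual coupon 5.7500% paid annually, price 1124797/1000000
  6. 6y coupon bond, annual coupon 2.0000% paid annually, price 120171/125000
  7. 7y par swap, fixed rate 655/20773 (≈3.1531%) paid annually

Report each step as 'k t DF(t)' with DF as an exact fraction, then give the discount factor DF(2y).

step 1 [1y] bond c/1=3/50: DF=(503977/500000 − 3/50·(0))/(1+3/50) = 9509/10000 ≈ 0.950900
step 2 [2y] zero: DF = P = 592/625 ≈ 0.947200
step 3 [3y] zero: DF = P = 4583/5000 ≈ 0.916600
step 4 [4y] bond c/1=1/25: DF=(261939/250000 − 1/25·(0.950900+0.947200+0.916600))/(1+1/25) = 562/625 ≈ 0.899200
step 5 [5y] bond c/1=23/400: DF=(1124797/1000000 − 23/400·(0.950900+0.947200+0.916600+0.899200))/(1+23/400) = 8617/10000 ≈ 0.861700
step 6 [6y] bond c/1=1/50: DF=(120171/125000 − 1/50·(0.950900+0.947200+0.916600+0.899200+0.861700))/(1+1/50) = 533/625 ≈ 0.852800
step 7 [7y] swap r/1=655/20773: DF=(1 − 655/20773·(0.950900+0.947200+0.916600+0.899200+0.861700+0.852800))/(1+655/20773) = 1607/2000 ≈ 0.803500

1 1 9509/10000
2 2 592/625
3 3 4583/5000
4 4 562/625
5 5 8617/10000
6 6 533/625
7 7 1607/2000
DF(2y) = 592/625 ≈ 0.947200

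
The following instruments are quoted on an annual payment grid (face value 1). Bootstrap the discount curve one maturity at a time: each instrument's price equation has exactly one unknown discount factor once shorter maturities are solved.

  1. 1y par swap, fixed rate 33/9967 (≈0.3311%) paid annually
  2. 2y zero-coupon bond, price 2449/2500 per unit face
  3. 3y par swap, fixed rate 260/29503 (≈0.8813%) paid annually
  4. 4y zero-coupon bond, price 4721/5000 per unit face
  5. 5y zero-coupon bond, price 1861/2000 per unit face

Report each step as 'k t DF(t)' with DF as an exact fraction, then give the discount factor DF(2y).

1 1 9967/10000
2 2 2449/2500
3 3 487/500
4 4 4721/5000
5 5 1861/2000
DF(2y) = 2449/2500 ≈ 0.979600

step 1 [1y] swap r/1=33/9967: DF=(1 − 33/9967·(0))/(1+33/9967) = 9967/10000 ≈ 0.996700
step 2 [2y] zero: DF = P = 2449/2500 ≈ 0.979600
step 3 [3y] swap r/1=260/29503: DF=(1 − 260/29503·(0.996700+0.979600))/(1+260/29503) = 487/500 ≈ 0.974000
step 4 [4y] zero: DF = P = 4721/5000 ≈ 0.944200
step 5 [5y] zero: DF = P = 1861/2000 ≈ 0.930500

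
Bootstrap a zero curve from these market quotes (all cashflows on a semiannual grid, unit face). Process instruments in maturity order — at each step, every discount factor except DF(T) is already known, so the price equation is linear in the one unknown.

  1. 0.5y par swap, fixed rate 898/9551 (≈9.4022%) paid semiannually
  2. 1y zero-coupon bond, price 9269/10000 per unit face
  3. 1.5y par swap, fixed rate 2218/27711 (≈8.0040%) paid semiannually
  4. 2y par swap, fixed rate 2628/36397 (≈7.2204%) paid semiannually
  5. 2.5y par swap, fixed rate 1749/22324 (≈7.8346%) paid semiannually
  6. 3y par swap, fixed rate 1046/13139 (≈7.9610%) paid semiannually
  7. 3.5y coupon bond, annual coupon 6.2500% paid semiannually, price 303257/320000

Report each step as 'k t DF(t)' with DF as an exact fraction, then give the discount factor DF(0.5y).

step 1 [0.5y] swap r/2=449/9551: DF=(1 − 449/9551·(0))/(1+449/9551) = 9551/10000 ≈ 0.955100
step 2 [1y] zero: DF = P = 9269/10000 ≈ 0.926900
step 3 [1.5y] swap r/2=1109/27711: DF=(1 − 1109/27711·(0.955100+0.926900))/(1+1109/27711) = 8891/10000 ≈ 0.889100
step 4 [2y] swap r/2=1314/36397: DF=(1 − 1314/36397·(0.955100+0.926900+0.889100))/(1+1314/36397) = 4343/5000 ≈ 0.868600
step 5 [2.5y] swap r/2=1749/44648: DF=(1 − 1749/44648·(0.955100+0.926900+0.889100+0.868600))/(1+1749/44648) = 8251/10000 ≈ 0.825100
step 6 [3y] swap r/2=523/13139: DF=(1 − 523/13139·(0.955100+0.926900+0.889100+0.868600+0.825100))/(1+523/13139) = 1977/2500 ≈ 0.790800
step 7 [3.5y] bond c/2=1/32: DF=(303257/320000 − 1/32·(0.955100+0.926900+0.889100+0.868600+0.825100+0.790800))/(1+1/32) = 7597/10000 ≈ 0.759700

1 1/2 9551/10000
2 1 9269/10000
3 3/2 8891/10000
4 2 4343/5000
5 5/2 8251/10000
6 3 1977/2500
7 7/2 7597/10000
DF(0.5y) = 9551/10000 ≈ 0.955100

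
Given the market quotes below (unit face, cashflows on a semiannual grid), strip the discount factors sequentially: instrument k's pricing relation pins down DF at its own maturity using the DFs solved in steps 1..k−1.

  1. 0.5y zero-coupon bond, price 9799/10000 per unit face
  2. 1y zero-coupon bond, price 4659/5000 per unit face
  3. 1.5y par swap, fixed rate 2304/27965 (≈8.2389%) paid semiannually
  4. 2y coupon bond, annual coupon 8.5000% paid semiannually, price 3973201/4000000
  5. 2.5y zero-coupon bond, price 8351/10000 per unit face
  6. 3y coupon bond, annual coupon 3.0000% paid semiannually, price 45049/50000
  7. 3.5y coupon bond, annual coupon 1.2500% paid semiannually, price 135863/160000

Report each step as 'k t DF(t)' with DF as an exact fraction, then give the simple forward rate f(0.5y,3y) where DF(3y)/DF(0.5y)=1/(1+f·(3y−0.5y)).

1 1/2 9799/10000
2 1 4659/5000
3 3/2 553/625
4 2 2097/2500
5 5/2 8351/10000
6 3 1027/1250
7 7/2 811/1000
f(0.5y,3y) = ((9799/10000)/(1027/1250) − 1)/(5/2) = 1583/20540 ≈ 7.7069%

step 1 [0.5y] zero: DF = P = 9799/10000 ≈ 0.979900
step 2 [1y] zero: DF = P = 4659/5000 ≈ 0.931800
step 3 [1.5y] swap r/2=1152/27965: DF=(1 − 1152/27965·(0.979900+0.931800))/(1+1152/27965) = 553/625 ≈ 0.884800
step 4 [2y] bond c/2=17/400: DF=(3973201/4000000 − 17/400·(0.979900+0.931800+0.884800))/(1+17/400) = 2097/2500 ≈ 0.838800
step 5 [2.5y] zero: DF = P = 8351/10000 ≈ 0.835100
step 6 [3y] bond c/2=3/200: DF=(45049/50000 − 3/200·(0.979900+0.931800+0.884800+0.838800+0.835100))/(1+3/200) = 1027/1250 ≈ 0.821600
step 7 [3.5y] bond c/2=1/160: DF=(135863/160000 − 1/160·(0.979900+0.931800+0.884800+0.838800+0.835100+0.821600))/(1+1/160) = 811/1000 ≈ 0.811000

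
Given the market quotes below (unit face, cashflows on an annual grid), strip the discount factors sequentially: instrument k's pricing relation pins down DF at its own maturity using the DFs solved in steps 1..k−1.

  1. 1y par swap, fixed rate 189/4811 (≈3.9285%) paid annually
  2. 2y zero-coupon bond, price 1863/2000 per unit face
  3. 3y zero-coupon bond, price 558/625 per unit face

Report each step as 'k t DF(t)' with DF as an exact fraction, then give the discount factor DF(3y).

step 1 [1y] swap r/1=189/4811: DF=(1 − 189/4811·(0))/(1+189/4811) = 4811/5000 ≈ 0.962200
step 2 [2y] zero: DF = P = 1863/2000 ≈ 0.931500
step 3 [3y] zero: DF = P = 558/625 ≈ 0.892800

1 1 4811/5000
2 2 1863/2000
3 3 558/625
DF(3y) = 558/625 ≈ 0.892800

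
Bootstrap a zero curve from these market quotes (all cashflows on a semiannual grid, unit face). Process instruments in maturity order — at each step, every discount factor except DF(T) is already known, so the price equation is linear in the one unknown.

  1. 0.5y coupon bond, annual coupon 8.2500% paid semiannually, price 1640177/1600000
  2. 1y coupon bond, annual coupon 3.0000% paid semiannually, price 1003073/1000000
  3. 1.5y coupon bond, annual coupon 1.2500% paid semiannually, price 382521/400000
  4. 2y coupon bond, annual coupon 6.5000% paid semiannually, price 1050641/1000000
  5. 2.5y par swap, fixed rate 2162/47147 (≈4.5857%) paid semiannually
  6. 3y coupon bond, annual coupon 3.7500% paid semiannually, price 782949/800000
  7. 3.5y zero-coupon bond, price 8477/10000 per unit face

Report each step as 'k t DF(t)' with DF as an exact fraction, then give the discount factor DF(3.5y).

step 1 [0.5y] bond c/2=33/800: DF=(1640177/1600000 − 33/800·(0))/(1+33/800) = 1969/2000 ≈ 0.984500
step 2 [1y] bond c/2=3/200: DF=(1003073/1000000 − 3/200·(0.984500))/(1+3/200) = 9737/10000 ≈ 0.973700
step 3 [1.5y] bond c/2=1/160: DF=(382521/400000 − 1/160·(0.984500+0.973700))/(1+1/160) = 4691/5000 ≈ 0.938200
step 4 [2y] bond c/2=13/400: DF=(1050641/1000000 − 13/400·(0.984500+0.973700+0.938200))/(1+13/400) = 579/625 ≈ 0.926400
step 5 [2.5y] swap r/2=1081/47147: DF=(1 − 1081/47147·(0.984500+0.973700+0.938200+0.926400))/(1+1081/47147) = 8919/10000 ≈ 0.891900
step 6 [3y] bond c/2=3/160: DF=(782949/800000 − 3/160·(0.984500+0.973700+0.938200+0.926400+0.891900))/(1+3/160) = 8739/10000 ≈ 0.873900
step 7 [3.5y] zero: DF = P = 8477/10000 ≈ 0.847700

1 1/2 1969/2000
2 1 9737/10000
3 3/2 4691/5000
4 2 579/625
5 5/2 8919/10000
6 3 8739/10000
7 7/2 8477/10000
DF(3.5y) = 8477/10000 ≈ 0.847700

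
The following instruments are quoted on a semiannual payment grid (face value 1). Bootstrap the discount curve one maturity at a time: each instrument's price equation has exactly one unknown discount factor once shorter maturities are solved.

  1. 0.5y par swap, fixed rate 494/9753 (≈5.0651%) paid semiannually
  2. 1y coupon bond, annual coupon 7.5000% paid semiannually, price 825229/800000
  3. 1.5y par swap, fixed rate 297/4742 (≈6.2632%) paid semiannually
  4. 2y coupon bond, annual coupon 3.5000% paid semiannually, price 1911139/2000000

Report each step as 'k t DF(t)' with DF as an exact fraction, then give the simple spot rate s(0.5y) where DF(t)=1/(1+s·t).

1 1/2 9753/10000
2 1 959/1000
3 3/2 9109/10000
4 2 4451/5000
s(0.5y) = (1/(9753/10000) − 1)/(1/2) = 494/9753 ≈ 5.0651%

step 1 [0.5y] swap r/2=247/9753: DF=(1 − 247/9753·(0))/(1+247/9753) = 9753/10000 ≈ 0.975300
step 2 [1y] bond c/2=3/80: DF=(825229/800000 − 3/80·(0.975300))/(1+3/80) = 959/1000 ≈ 0.959000
step 3 [1.5y] swap r/2=297/9484: DF=(1 − 297/9484·(0.975300+0.959000))/(1+297/9484) = 9109/10000 ≈ 0.910900
step 4 [2y] bond c/2=7/400: DF=(1911139/2000000 − 7/400·(0.975300+0.959000+0.910900))/(1+7/400) = 4451/5000 ≈ 0.890200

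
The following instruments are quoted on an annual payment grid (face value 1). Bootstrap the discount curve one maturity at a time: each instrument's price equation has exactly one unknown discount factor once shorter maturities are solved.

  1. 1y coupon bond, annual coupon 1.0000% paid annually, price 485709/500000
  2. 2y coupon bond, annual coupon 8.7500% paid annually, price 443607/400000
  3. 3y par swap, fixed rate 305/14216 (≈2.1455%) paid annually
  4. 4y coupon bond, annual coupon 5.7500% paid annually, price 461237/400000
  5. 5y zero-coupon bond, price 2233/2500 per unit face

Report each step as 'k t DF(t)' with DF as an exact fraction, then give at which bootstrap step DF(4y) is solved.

1 1 4809/5000
2 2 589/625
3 3 939/1000
4 4 4679/5000
5 5 2233/2500
DF(4y) is solved at step 4

step 1 [1y] bond c/1=1/100: DF=(485709/500000 − 1/100·(0))/(1+1/100) = 4809/5000 ≈ 0.961800
step 2 [2y] bond c/1=7/80: DF=(443607/400000 − 7/80·(0.961800))/(1+7/80) = 589/625 ≈ 0.942400
step 3 [3y] swap r/1=305/14216: DF=(1 − 305/14216·(0.961800+0.942400))/(1+305/14216) = 939/1000 ≈ 0.939000
step 4 [4y] bond c/1=23/400: DF=(461237/400000 − 23/400·(0.961800+0.942400+0.939000))/(1+23/400) = 4679/5000 ≈ 0.935800
step 5 [5y] zero: DF = P = 2233/2500 ≈ 0.893200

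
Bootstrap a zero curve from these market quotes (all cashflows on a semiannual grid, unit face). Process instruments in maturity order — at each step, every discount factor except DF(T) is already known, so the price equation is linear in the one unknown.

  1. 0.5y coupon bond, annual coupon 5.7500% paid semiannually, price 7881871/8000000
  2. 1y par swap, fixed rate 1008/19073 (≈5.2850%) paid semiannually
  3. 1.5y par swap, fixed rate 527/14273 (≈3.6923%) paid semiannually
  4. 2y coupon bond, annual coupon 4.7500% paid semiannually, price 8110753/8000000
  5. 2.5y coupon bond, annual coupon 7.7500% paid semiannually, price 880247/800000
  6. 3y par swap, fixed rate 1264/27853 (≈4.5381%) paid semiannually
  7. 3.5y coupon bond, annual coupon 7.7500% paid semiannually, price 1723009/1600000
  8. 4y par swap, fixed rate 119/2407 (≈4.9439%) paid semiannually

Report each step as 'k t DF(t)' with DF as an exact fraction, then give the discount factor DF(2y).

step 1 [0.5y] bond c/2=23/800: DF=(7881871/8000000 − 23/800·(0))/(1+23/800) = 9577/10000 ≈ 0.957700
step 2 [1y] swap r/2=504/19073: DF=(1 − 504/19073·(0.957700))/(1+504/19073) = 1187/1250 ≈ 0.949600
step 3 [1.5y] swap r/2=527/28546: DF=(1 − 527/28546·(0.957700+0.949600))/(1+527/28546) = 9473/10000 ≈ 0.947300
step 4 [2y] bond c/2=19/800: DF=(8110753/8000000 − 19/800·(0.957700+0.949600+0.947300))/(1+19/800) = 9241/10000 ≈ 0.924100
step 5 [2.5y] bond c/2=31/800: DF=(880247/800000 − 31/800·(0.957700+0.949600+0.947300+0.924100))/(1+31/800) = 9183/10000 ≈ 0.918300
step 6 [3y] swap r/2=632/27853: DF=(1 − 632/27853·(0.957700+0.949600+0.947300+0.924100+0.918300))/(1+632/27853) = 546/625 ≈ 0.873600
step 7 [3.5y] bond c/2=31/800: DF=(1723009/1600000 − 31/800·(0.957700+0.949600+0.947300+0.924100+0.918300+0.873600))/(1+31/800) = 8289/10000 ≈ 0.828900
step 8 [4y] swap r/2=119/4814: DF=(1 − 119/4814·(0.957700+0.949600+0.947300+0.924100+0.918300+0.873600+0.828900))/(1+119/4814) = 1643/2000 ≈ 0.821500

1 1/2 9577/10000
2 1 1187/1250
3 3/2 9473/10000
4 2 9241/10000
5 5/2 9183/10000
6 3 546/625
7 7/2 8289/10000
8 4 1643/2000
DF(2y) = 9241/10000 ≈ 0.924100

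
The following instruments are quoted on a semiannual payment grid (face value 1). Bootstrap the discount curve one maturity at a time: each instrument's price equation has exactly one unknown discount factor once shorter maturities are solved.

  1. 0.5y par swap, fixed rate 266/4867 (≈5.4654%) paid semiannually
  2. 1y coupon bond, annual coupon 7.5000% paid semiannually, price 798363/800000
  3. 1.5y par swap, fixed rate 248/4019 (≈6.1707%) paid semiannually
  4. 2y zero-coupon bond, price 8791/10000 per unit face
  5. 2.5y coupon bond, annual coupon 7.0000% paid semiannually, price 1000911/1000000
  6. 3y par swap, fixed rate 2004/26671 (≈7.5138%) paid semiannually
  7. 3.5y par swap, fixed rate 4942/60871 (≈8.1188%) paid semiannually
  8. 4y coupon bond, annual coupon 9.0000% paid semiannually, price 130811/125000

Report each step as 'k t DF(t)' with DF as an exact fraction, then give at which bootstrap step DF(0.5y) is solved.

step 1 [0.5y] swap r/2=133/4867: DF=(1 − 133/4867·(0))/(1+133/4867) = 4867/5000 ≈ 0.973400
step 2 [1y] bond c/2=3/80: DF=(798363/800000 − 3/80·(0.973400))/(1+3/80) = 9267/10000 ≈ 0.926700
step 3 [1.5y] swap r/2=124/4019: DF=(1 − 124/4019·(0.973400+0.926700))/(1+124/4019) = 2283/2500 ≈ 0.913200
step 4 [2y] zero: DF = P = 8791/10000 ≈ 0.879100
step 5 [2.5y] bond c/2=7/200: DF=(1000911/1000000 − 7/200·(0.973400+0.926700+0.913200+0.879100))/(1+7/200) = 4211/5000 ≈ 0.842200
step 6 [3y] swap r/2=1002/26671: DF=(1 − 1002/26671·(0.973400+0.926700+0.913200+0.879100+0.842200))/(1+1002/26671) = 1999/2500 ≈ 0.799600
step 7 [3.5y] swap r/2=2471/60871: DF=(1 − 2471/60871·(0.973400+0.926700+0.913200+0.879100+0.842200+0.799600))/(1+2471/60871) = 7529/10000 ≈ 0.752900
step 8 [4y] bond c/2=9/200: DF=(130811/125000 − 9/200·(0.973400+0.926700+0.913200+0.879100+0.842200+0.799600+0.752900))/(1+9/200) = 7393/10000 ≈ 0.739300

1 1/2 4867/5000
2 1 9267/10000
3 3/2 2283/2500
4 2 8791/10000
5 5/2 4211/5000
6 3 1999/2500
7 7/2 7529/10000
8 4 7393/10000
DF(0.5y) is solved at step 1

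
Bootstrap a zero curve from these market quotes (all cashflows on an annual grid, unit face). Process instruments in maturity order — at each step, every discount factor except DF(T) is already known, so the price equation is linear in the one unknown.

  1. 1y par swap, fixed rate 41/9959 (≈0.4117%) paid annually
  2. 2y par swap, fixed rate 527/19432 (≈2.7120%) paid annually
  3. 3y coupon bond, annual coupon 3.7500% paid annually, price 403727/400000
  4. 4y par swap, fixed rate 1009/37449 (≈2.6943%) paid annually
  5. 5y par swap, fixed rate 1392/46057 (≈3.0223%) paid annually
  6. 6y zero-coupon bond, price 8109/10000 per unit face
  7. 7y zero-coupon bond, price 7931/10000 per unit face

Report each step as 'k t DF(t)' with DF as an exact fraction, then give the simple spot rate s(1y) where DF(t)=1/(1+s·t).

1 1 9959/10000
2 2 9473/10000
3 3 4513/5000
4 4 8991/10000
5 5 538/625
6 6 8109/10000
7 7 7931/10000
s(1y) = (1/(9959/10000) − 1)/(1) = 41/9959 ≈ 0.4117%

step 1 [1y] swap r/1=41/9959: DF=(1 − 41/9959·(0))/(1+41/9959) = 9959/10000 ≈ 0.995900
step 2 [2y] swap r/1=527/19432: DF=(1 − 527/19432·(0.995900))/(1+527/19432) = 9473/10000 ≈ 0.947300
step 3 [3y] bond c/1=3/80: DF=(403727/400000 − 3/80·(0.995900+0.947300))/(1+3/80) = 4513/5000 ≈ 0.902600
step 4 [4y] swap r/1=1009/37449: DF=(1 − 1009/37449·(0.995900+0.947300+0.902600))/(1+1009/37449) = 8991/10000 ≈ 0.899100
step 5 [5y] swap r/1=1392/46057: DF=(1 − 1392/46057·(0.995900+0.947300+0.902600+0.899100))/(1+1392/46057) = 538/625 ≈ 0.860800
step 6 [6y] zero: DF = P = 8109/10000 ≈ 0.810900
step 7 [7y] zero: DF = P = 7931/10000 ≈ 0.793100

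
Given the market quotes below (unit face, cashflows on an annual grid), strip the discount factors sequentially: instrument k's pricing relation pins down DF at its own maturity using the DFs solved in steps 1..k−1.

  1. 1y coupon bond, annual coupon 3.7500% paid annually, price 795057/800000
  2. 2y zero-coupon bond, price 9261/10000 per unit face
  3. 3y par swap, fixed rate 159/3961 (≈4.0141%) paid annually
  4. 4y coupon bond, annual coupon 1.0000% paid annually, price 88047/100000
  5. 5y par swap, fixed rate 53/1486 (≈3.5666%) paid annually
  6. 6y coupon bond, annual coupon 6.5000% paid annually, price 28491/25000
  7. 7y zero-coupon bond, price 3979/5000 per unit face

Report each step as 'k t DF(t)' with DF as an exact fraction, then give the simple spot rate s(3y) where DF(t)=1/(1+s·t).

1 1 9579/10000
2 2 9261/10000
3 3 8887/10000
4 4 8443/10000
5 5 841/1000
6 6 399/500
7 7 3979/5000
s(3y) = (1/(8887/10000) − 1)/(3) = 371/8887 ≈ 4.1746%

step 1 [1y] bond c/1=3/80: DF=(795057/800000 − 3/80·(0))/(1+3/80) = 9579/10000 ≈ 0.957900
step 2 [2y] zero: DF = P = 9261/10000 ≈ 0.926100
step 3 [3y] swap r/1=159/3961: DF=(1 − 159/3961·(0.957900+0.926100))/(1+159/3961) = 8887/10000 ≈ 0.888700
step 4 [4y] bond c/1=1/100: DF=(88047/100000 − 1/100·(0.957900+0.926100+0.888700))/(1+1/100) = 8443/10000 ≈ 0.844300
step 5 [5y] swap r/1=53/1486: DF=(1 − 53/1486·(0.957900+0.926100+0.888700+0.844300))/(1+53/1486) = 841/1000 ≈ 0.841000
step 6 [6y] bond c/1=13/200: DF=(28491/25000 − 13/200·(0.957900+0.926100+0.888700+0.844300+0.841000))/(1+13/200) = 399/500 ≈ 0.798000
step 7 [7y] zero: DF = P = 3979/5000 ≈ 0.795800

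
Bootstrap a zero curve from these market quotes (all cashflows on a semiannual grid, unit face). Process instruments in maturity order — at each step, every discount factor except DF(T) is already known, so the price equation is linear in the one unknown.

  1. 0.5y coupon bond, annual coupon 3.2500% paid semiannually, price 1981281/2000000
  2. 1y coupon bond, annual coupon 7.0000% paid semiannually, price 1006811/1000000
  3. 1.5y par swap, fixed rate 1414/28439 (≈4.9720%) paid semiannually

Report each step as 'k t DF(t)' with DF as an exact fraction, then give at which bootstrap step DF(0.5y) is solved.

step 1 [0.5y] bond c/2=13/800: DF=(1981281/2000000 − 13/800·(0))/(1+13/800) = 2437/2500 ≈ 0.974800
step 2 [1y] bond c/2=7/200: DF=(1006811/1000000 − 7/200·(0.974800))/(1+7/200) = 4699/5000 ≈ 0.939800
step 3 [1.5y] swap r/2=707/28439: DF=(1 − 707/28439·(0.974800+0.939800))/(1+707/28439) = 9293/10000 ≈ 0.929300

1 1/2 2437/2500
2 1 4699/5000
3 3/2 9293/10000
DF(0.5y) is solved at step 1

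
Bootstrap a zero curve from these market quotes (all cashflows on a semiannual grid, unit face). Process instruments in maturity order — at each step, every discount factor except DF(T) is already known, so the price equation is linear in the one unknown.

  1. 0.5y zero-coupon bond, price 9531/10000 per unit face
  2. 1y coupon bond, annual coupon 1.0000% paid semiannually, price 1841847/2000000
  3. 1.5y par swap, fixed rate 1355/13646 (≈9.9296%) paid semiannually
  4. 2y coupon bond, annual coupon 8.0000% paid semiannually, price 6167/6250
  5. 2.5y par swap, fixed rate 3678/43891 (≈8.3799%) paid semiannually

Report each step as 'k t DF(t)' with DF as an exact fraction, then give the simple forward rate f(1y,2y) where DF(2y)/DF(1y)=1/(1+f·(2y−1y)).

step 1 [0.5y] zero: DF = P = 9531/10000 ≈ 0.953100
step 2 [1y] bond c/2=1/200: DF=(1841847/2000000 − 1/200·(0.953100))/(1+1/200) = 2279/2500 ≈ 0.911600
step 3 [1.5y] swap r/2=1355/27292: DF=(1 − 1355/27292·(0.953100+0.911600))/(1+1355/27292) = 1729/2000 ≈ 0.864500
step 4 [2y] bond c/2=1/25: DF=(6167/6250 − 1/25·(0.953100+0.911600+0.864500))/(1+1/25) = 4219/5000 ≈ 0.843800
step 5 [2.5y] swap r/2=1839/43891: DF=(1 − 1839/43891·(0.953100+0.911600+0.864500+0.843800))/(1+1839/43891) = 8161/10000 ≈ 0.816100

1 1/2 9531/10000
2 1 2279/2500
3 3/2 1729/2000
4 2 4219/5000
5 5/2 8161/10000
f(1y,2y) = ((2279/2500)/(4219/5000) − 1)/(1) = 339/4219 ≈ 8.0351%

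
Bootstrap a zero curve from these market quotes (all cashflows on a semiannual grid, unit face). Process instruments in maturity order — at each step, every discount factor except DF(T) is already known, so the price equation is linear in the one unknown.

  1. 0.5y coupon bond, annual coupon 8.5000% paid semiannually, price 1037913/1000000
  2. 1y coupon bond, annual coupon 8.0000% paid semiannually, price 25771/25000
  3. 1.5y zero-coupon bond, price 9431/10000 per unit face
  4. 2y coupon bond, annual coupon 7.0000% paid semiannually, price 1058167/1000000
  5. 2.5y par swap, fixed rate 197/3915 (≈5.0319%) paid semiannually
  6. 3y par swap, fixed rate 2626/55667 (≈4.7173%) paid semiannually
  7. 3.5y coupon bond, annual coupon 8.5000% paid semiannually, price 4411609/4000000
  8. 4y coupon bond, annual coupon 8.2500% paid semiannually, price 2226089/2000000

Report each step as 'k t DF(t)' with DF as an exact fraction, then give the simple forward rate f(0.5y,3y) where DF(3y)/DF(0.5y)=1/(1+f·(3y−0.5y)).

1 1/2 2489/2500
2 1 9529/10000
3 3/2 9431/10000
4 2 4623/5000
5 5/2 4409/5000
6 3 8687/10000
7 7/2 831/1000
8 4 1631/2000
f(0.5y,3y) = ((2489/2500)/(8687/10000) − 1)/(5/2) = 2538/43435 ≈ 5.8432%

step 1 [0.5y] bond c/2=17/400: DF=(1037913/1000000 − 17/400·(0))/(1+17/400) = 2489/2500 ≈ 0.995600
step 2 [1y] bond c/2=1/25: DF=(25771/25000 − 1/25·(0.995600))/(1+1/25) = 9529/10000 ≈ 0.952900
step 3 [1.5y] zero: DF = P = 9431/10000 ≈ 0.943100
step 4 [2y] bond c/2=7/200: DF=(1058167/1000000 − 7/200·(0.995600+0.952900+0.943100))/(1+7/200) = 4623/5000 ≈ 0.924600
step 5 [2.5y] swap r/2=197/7830: DF=(1 − 197/7830·(0.995600+0.952900+0.943100+0.924600))/(1+197/7830) = 4409/5000 ≈ 0.881800
step 6 [3y] swap r/2=1313/55667: DF=(1 − 1313/55667·(0.995600+0.952900+0.943100+0.924600+0.881800))/(1+1313/55667) = 8687/10000 ≈ 0.868700
step 7 [3.5y] bond c/2=17/400: DF=(4411609/4000000 − 17/400·(0.995600+0.952900+0.943100+0.924600+0.881800+0.868700))/(1+17/400) = 831/1000 ≈ 0.831000
step 8 [4y] bond c/2=33/800: DF=(2226089/2000000 − 33/800·(0.995600+0.952900+0.943100+0.924600+0.881800+0.868700+0.831000))/(1+33/800) = 1631/2000 ≈ 0.815500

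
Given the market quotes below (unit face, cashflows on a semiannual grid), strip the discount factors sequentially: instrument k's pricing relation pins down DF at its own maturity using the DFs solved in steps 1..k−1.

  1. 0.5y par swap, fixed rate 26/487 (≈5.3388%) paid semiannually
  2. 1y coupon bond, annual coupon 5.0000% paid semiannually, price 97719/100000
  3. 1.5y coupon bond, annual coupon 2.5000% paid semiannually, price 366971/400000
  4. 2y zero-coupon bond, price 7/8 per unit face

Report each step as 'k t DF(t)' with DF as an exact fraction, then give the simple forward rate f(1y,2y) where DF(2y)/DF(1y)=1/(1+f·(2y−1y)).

step 1 [0.5y] swap r/2=13/487: DF=(1 − 13/487·(0))/(1+13/487) = 487/500 ≈ 0.974000
step 2 [1y] bond c/2=1/40: DF=(97719/100000 − 1/40·(0.974000))/(1+1/40) = 581/625 ≈ 0.929600
step 3 [1.5y] bond c/2=1/80: DF=(366971/400000 − 1/80·(0.974000+0.929600))/(1+1/80) = 4413/5000 ≈ 0.882600
step 4 [2y] zero: DF = P = 7/8 ≈ 0.875000

1 1/2 487/500
2 1 581/625
3 3/2 4413/5000
4 2 7/8
f(1y,2y) = ((581/625)/(7/8) − 1)/(1) = 39/625 ≈ 6.2400%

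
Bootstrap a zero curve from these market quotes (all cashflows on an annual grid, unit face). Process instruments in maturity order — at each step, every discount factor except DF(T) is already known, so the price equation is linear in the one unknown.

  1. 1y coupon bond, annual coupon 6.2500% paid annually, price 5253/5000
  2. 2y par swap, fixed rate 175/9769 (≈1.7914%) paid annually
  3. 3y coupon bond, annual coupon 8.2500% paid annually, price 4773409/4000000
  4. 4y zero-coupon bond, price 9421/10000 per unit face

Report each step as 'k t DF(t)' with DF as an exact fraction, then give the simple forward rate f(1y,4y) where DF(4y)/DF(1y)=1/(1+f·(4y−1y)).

1 1 618/625
2 2 193/200
3 3 1907/2000
4 4 9421/10000
f(1y,4y) = ((618/625)/(9421/10000) − 1)/(3) = 467/28263 ≈ 1.6523%

step 1 [1y] bond c/1=1/16: DF=(5253/5000 − 1/16·(0))/(1+1/16) = 618/625 ≈ 0.988800
step 2 [2y] swap r/1=175/9769: DF=(1 − 175/9769·(0.988800))/(1+175/9769) = 193/200 ≈ 0.965000
step 3 [3y] bond c/1=33/400: DF=(4773409/4000000 − 33/400·(0.988800+0.965000))/(1+33/400) = 1907/2000 ≈ 0.953500
step 4 [4y] zero: DF = P = 9421/10000 ≈ 0.942100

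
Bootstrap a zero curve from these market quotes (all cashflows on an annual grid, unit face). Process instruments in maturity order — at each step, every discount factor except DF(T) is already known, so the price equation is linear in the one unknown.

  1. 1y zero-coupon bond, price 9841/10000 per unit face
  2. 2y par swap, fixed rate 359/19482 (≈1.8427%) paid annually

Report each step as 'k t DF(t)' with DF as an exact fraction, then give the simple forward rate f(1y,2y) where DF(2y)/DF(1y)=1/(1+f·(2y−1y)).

step 1 [1y] zero: DF = P = 9841/10000 ≈ 0.984100
step 2 [2y] swap r/1=359/19482: DF=(1 − 359/19482·(0.984100))/(1+359/19482) = 9641/10000 ≈ 0.964100

1 1 9841/10000
2 2 9641/10000
f(1y,2y) = ((9841/10000)/(9641/10000) − 1)/(1) = 200/9641 ≈ 2.0745%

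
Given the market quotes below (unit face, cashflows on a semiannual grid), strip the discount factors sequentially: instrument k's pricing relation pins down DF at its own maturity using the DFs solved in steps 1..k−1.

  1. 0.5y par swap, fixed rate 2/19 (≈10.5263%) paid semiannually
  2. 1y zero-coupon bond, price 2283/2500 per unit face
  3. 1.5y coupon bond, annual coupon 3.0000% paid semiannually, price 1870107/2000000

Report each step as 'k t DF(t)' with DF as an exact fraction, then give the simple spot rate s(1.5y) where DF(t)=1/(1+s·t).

1 1/2 19/20
2 1 2283/2500
3 3/2 8937/10000
s(1.5y) = (1/(8937/10000) − 1)/(3/2) = 2126/26811 ≈ 7.9296%

step 1 [0.5y] swap r/2=1/19: DF=(1 − 1/19·(0))/(1+1/19) = 19/20 ≈ 0.950000
step 2 [1y] zero: DF = P = 2283/2500 ≈ 0.913200
step 3 [1.5y] bond c/2=3/200: DF=(1870107/2000000 − 3/200·(0.950000+0.913200))/(1+3/200) = 8937/10000 ≈ 0.893700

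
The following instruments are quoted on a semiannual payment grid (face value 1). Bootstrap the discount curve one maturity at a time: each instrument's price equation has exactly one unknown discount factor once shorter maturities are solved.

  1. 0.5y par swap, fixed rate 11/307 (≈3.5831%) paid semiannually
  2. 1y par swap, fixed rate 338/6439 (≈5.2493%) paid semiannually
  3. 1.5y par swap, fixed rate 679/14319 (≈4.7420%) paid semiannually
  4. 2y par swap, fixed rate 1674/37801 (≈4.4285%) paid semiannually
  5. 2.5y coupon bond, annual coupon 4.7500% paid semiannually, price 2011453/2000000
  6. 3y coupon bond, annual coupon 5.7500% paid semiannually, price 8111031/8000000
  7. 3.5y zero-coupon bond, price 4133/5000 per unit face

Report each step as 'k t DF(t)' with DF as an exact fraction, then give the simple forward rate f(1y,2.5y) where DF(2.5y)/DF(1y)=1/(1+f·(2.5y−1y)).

1 1/2 614/625
2 1 9493/10000
3 3/2 9321/10000
4 2 9163/10000
5 5/2 8947/10000
6 3 8549/10000
7 7/2 4133/5000
f(1y,2.5y) = ((9493/10000)/(8947/10000) − 1)/(3/2) = 364/8947 ≈ 4.0684%

step 1 [0.5y] swap r/2=11/614: DF=(1 − 11/614·(0))/(1+11/614) = 614/625 ≈ 0.982400
step 2 [1y] swap r/2=169/6439: DF=(1 − 169/6439·(0.982400))/(1+169/6439) = 9493/10000 ≈ 0.949300
step 3 [1.5y] swap r/2=679/28638: DF=(1 − 679/28638·(0.982400+0.949300))/(1+679/28638) = 9321/10000 ≈ 0.932100
step 4 [2y] swap r/2=837/37801: DF=(1 − 837/37801·(0.982400+0.949300+0.932100))/(1+837/37801) = 9163/10000 ≈ 0.916300
step 5 [2.5y] bond c/2=19/800: DF=(2011453/2000000 − 19/800·(0.982400+0.949300+0.932100+0.916300))/(1+19/800) = 8947/10000 ≈ 0.894700
step 6 [3y] bond c/2=23/800: DF=(8111031/8000000 − 23/800·(0.982400+0.949300+0.932100+0.916300+0.894700))/(1+23/800) = 8549/10000 ≈ 0.854900
step 7 [3.5y] zero: DF = P = 4133/5000 ≈ 0.826600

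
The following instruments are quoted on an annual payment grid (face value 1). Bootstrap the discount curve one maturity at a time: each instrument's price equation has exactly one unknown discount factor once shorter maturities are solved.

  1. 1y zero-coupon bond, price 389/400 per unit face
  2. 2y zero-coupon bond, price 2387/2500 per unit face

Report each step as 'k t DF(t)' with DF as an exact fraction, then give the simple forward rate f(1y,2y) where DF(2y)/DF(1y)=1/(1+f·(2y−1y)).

1 1 389/400
2 2 2387/2500
f(1y,2y) = ((389/400)/(2387/2500) − 1)/(1) = 177/9548 ≈ 1.8538%

step 1 [1y] zero: DF = P = 389/400 ≈ 0.972500
step 2 [2y] zero: DF = P = 2387/2500 ≈ 0.954800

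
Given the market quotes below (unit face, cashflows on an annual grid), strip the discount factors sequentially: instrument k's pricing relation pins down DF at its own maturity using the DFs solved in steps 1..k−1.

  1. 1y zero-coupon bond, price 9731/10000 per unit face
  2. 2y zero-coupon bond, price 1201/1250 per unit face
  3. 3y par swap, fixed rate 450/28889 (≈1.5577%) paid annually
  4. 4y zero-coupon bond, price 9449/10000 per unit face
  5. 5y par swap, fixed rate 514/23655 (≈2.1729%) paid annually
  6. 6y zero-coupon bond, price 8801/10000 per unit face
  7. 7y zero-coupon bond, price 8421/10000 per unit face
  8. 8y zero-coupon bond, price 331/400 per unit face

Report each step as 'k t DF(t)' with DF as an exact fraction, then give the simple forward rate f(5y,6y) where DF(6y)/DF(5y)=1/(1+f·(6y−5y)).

step 1 [1y] zero: DF = P = 9731/10000 ≈ 0.973100
step 2 [2y] zero: DF = P = 1201/1250 ≈ 0.960800
step 3 [3y] swap r/1=450/28889: DF=(1 − 450/28889·(0.973100+0.960800))/(1+450/28889) = 191/200 ≈ 0.955000
step 4 [4y] zero: DF = P = 9449/10000 ≈ 0.944900
step 5 [5y] swap r/1=514/23655: DF=(1 − 514/23655·(0.973100+0.960800+0.955000+0.944900))/(1+514/23655) = 2243/2500 ≈ 0.897200
step 6 [6y] zero: DF = P = 8801/10000 ≈ 0.880100
step 7 [7y] zero: DF = P = 8421/10000 ≈ 0.842100
step 8 [8y] zero: DF = P = 331/400 ≈ 0.827500

1 1 9731/10000
2 2 1201/1250
3 3 191/200
4 4 9449/10000
5 5 2243/2500
6 6 8801/10000
7 7 8421/10000
8 8 331/400
f(5y,6y) = ((2243/2500)/(8801/10000) − 1)/(1) = 171/8801 ≈ 1.9430%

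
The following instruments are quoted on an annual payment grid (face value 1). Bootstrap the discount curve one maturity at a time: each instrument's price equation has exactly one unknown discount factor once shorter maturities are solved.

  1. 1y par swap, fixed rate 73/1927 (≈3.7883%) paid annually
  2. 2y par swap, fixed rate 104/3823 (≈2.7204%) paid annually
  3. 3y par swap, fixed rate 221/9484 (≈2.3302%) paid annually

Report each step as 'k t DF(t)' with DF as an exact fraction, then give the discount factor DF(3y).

step 1 [1y] swap r/1=73/1927: DF=(1 − 73/1927·(0))/(1+73/1927) = 1927/2000 ≈ 0.963500
step 2 [2y] swap r/1=104/3823: DF=(1 − 104/3823·(0.963500))/(1+104/3823) = 237/250 ≈ 0.948000
step 3 [3y] swap r/1=221/9484: DF=(1 − 221/9484·(0.963500+0.948000))/(1+221/9484) = 9337/10000 ≈ 0.933700

1 1 1927/2000
2 2 237/250
3 3 9337/10000
DF(3y) = 9337/10000 ≈ 0.933700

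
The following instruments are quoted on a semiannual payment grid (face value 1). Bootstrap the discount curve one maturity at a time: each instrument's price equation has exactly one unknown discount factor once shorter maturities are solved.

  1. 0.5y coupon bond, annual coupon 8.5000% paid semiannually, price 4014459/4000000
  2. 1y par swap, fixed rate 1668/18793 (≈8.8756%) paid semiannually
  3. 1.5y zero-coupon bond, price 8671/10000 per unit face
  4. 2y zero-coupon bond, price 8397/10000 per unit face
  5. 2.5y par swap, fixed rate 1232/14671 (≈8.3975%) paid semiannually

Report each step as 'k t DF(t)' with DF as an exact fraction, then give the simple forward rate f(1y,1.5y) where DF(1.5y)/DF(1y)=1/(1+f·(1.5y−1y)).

1 1/2 9627/10000
2 1 4583/5000
3 3/2 8671/10000
4 2 8397/10000
5 5/2 1019/1250
f(1y,1.5y) = ((4583/5000)/(8671/10000) − 1)/(1/2) = 990/8671 ≈ 11.4174%

step 1 [0.5y] bond c/2=17/400: DF=(4014459/4000000 − 17/400·(0))/(1+17/400) = 9627/10000 ≈ 0.962700
step 2 [1y] swap r/2=834/18793: DF=(1 − 834/18793·(0.962700))/(1+834/18793) = 4583/5000 ≈ 0.916600
step 3 [1.5y] zero: DF = P = 8671/10000 ≈ 0.867100
step 4 [2y] zero: DF = P = 8397/10000 ≈ 0.839700
step 5 [2.5y] swap r/2=616/14671: DF=(1 − 616/14671·(0.962700+0.916600+0.867100+0.839700))/(1+616/14671) = 1019/1250 ≈ 0.815200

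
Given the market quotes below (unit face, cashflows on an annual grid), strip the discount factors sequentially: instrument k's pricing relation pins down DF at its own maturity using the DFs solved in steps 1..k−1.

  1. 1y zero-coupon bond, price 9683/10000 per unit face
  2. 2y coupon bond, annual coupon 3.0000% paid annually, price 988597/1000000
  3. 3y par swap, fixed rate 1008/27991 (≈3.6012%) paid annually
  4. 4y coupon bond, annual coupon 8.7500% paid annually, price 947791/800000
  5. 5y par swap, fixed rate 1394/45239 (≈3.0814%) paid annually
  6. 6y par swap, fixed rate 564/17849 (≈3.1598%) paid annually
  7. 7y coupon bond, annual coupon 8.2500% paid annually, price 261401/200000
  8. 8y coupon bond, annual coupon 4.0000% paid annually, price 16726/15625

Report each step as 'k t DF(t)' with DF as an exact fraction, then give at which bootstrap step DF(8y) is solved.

1 1 9683/10000
2 2 2329/2500
3 3 562/625
4 4 4321/5000
5 5 4303/5000
6 6 2077/2500
7 7 7993/10000
8 8 3963/5000
DF(8y) is solved at step 8

step 1 [1y] zero: DF = P = 9683/10000 ≈ 0.968300
step 2 [2y] bond c/1=3/100: DF=(988597/1000000 − 3/100·(0.968300))/(1+3/100) = 2329/2500 ≈ 0.931600
step 3 [3y] swap r/1=1008/27991: DF=(1 − 1008/27991·(0.968300+0.931600))/(1+1008/27991) = 562/625 ≈ 0.899200
step 4 [4y] bond c/1=7/80: DF=(947791/800000 − 7/80·(0.968300+0.931600+0.899200))/(1+7/80) = 4321/5000 ≈ 0.864200
step 5 [5y] swap r/1=1394/45239: DF=(1 − 1394/45239·(0.968300+0.931600+0.899200+0.864200))/(1+1394/45239) = 4303/5000 ≈ 0.860600
step 6 [6y] swap r/1=564/17849: DF=(1 − 564/17849·(0.968300+0.931600+0.899200+0.864200+0.860600))/(1+564/17849) = 2077/2500 ≈ 0.830800
step 7 [7y] bond c/1=33/400: DF=(261401/200000 − 33/400·(0.968300+0.931600+0.899200+0.864200+0.860600+0.830800))/(1+33/400) = 7993/10000 ≈ 0.799300
step 8 [8y] bond c/1=1/25: DF=(16726/15625 − 1/25·(0.968300+0.931600+0.899200+0.864200+0.860600+0.830800+0.799300))/(1+1/25) = 3963/5000 ≈ 0.792600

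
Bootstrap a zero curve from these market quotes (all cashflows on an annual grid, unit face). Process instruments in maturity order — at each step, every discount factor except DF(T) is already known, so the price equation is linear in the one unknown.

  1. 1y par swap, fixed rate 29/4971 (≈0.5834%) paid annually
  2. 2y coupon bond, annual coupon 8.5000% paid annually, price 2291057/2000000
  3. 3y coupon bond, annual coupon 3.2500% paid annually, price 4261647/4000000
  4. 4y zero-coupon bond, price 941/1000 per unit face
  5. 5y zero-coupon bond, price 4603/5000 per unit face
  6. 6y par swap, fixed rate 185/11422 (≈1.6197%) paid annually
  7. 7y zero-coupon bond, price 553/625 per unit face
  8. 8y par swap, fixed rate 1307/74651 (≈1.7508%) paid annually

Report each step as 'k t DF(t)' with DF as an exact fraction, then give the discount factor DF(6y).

1 1 4971/5000
2 2 9779/10000
3 3 4849/5000
4 4 941/1000
5 5 4603/5000
6 6 363/400
7 7 553/625
8 8 8693/10000
DF(6y) = 363/400 ≈ 0.907500

step 1 [1y] swap r/1=29/4971: DF=(1 − 29/4971·(0))/(1+29/4971) = 4971/5000 ≈ 0.994200
step 2 [2y] bond c/1=17/200: DF=(2291057/2000000 − 17/200·(0.994200))/(1+17/200) = 9779/10000 ≈ 0.977900
step 3 [3y] bond c/1=13/400: DF=(4261647/4000000 − 13/400·(0.994200+0.977900))/(1+13/400) = 4849/5000 ≈ 0.969800
step 4 [4y] zero: DF = P = 941/1000 ≈ 0.941000
step 5 [5y] zero: DF = P = 4603/5000 ≈ 0.920600
step 6 [6y] swap r/1=185/11422: DF=(1 − 185/11422·(0.994200+0.977900+0.969800+0.941000+0.920600))/(1+185/11422) = 363/400 ≈ 0.907500
step 7 [7y] zero: DF = P = 553/625 ≈ 0.884800
step 8 [8y] swap r/1=1307/74651: DF=(1 − 1307/74651·(0.994200+0.977900+0.969800+0.941000+0.920600+0.907500+0.884800))/(1+1307/74651) = 8693/10000 ≈ 0.869300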